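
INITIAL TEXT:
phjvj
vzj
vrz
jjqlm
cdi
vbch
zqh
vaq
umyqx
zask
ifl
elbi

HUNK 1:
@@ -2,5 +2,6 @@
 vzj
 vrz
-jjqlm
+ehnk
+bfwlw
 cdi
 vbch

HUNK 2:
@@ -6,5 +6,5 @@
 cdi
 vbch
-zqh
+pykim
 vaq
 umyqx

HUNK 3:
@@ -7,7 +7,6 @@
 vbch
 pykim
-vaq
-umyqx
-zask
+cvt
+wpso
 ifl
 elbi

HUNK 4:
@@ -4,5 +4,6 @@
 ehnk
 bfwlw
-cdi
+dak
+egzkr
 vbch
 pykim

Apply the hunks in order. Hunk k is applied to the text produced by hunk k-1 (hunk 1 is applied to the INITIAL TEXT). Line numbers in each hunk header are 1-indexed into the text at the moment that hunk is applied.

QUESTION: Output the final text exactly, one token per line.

Answer: phjvj
vzj
vrz
ehnk
bfwlw
dak
egzkr
vbch
pykim
cvt
wpso
ifl
elbi

Derivation:
Hunk 1: at line 2 remove [jjqlm] add [ehnk,bfwlw] -> 13 lines: phjvj vzj vrz ehnk bfwlw cdi vbch zqh vaq umyqx zask ifl elbi
Hunk 2: at line 6 remove [zqh] add [pykim] -> 13 lines: phjvj vzj vrz ehnk bfwlw cdi vbch pykim vaq umyqx zask ifl elbi
Hunk 3: at line 7 remove [vaq,umyqx,zask] add [cvt,wpso] -> 12 lines: phjvj vzj vrz ehnk bfwlw cdi vbch pykim cvt wpso ifl elbi
Hunk 4: at line 4 remove [cdi] add [dak,egzkr] -> 13 lines: phjvj vzj vrz ehnk bfwlw dak egzkr vbch pykim cvt wpso ifl elbi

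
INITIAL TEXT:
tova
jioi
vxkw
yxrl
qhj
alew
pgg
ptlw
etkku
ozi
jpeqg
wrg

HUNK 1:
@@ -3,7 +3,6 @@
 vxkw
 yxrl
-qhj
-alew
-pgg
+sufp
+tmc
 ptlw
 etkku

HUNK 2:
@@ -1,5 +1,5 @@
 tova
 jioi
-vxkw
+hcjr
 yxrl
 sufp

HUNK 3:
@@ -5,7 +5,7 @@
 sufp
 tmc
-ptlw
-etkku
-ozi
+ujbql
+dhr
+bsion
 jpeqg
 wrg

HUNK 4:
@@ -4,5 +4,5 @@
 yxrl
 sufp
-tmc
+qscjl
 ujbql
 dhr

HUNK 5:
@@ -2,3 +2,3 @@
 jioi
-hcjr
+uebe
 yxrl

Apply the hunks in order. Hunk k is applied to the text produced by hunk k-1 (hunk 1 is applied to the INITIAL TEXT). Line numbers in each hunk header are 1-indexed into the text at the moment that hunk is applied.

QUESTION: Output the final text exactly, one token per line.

Answer: tova
jioi
uebe
yxrl
sufp
qscjl
ujbql
dhr
bsion
jpeqg
wrg

Derivation:
Hunk 1: at line 3 remove [qhj,alew,pgg] add [sufp,tmc] -> 11 lines: tova jioi vxkw yxrl sufp tmc ptlw etkku ozi jpeqg wrg
Hunk 2: at line 1 remove [vxkw] add [hcjr] -> 11 lines: tova jioi hcjr yxrl sufp tmc ptlw etkku ozi jpeqg wrg
Hunk 3: at line 5 remove [ptlw,etkku,ozi] add [ujbql,dhr,bsion] -> 11 lines: tova jioi hcjr yxrl sufp tmc ujbql dhr bsion jpeqg wrg
Hunk 4: at line 4 remove [tmc] add [qscjl] -> 11 lines: tova jioi hcjr yxrl sufp qscjl ujbql dhr bsion jpeqg wrg
Hunk 5: at line 2 remove [hcjr] add [uebe] -> 11 lines: tova jioi uebe yxrl sufp qscjl ujbql dhr bsion jpeqg wrg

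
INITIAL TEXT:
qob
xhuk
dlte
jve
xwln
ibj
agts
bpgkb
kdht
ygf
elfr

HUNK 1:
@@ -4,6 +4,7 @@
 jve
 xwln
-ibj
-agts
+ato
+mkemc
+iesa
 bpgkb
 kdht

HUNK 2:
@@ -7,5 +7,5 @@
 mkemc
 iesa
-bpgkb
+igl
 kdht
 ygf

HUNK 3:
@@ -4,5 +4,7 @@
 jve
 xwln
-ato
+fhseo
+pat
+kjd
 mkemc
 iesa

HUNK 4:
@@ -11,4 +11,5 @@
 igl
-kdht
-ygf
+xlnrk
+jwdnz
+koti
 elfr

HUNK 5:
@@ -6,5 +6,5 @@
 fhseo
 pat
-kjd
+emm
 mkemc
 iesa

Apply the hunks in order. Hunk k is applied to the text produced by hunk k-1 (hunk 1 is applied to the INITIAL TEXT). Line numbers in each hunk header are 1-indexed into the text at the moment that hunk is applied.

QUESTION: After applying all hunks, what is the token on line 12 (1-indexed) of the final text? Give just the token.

Hunk 1: at line 4 remove [ibj,agts] add [ato,mkemc,iesa] -> 12 lines: qob xhuk dlte jve xwln ato mkemc iesa bpgkb kdht ygf elfr
Hunk 2: at line 7 remove [bpgkb] add [igl] -> 12 lines: qob xhuk dlte jve xwln ato mkemc iesa igl kdht ygf elfr
Hunk 3: at line 4 remove [ato] add [fhseo,pat,kjd] -> 14 lines: qob xhuk dlte jve xwln fhseo pat kjd mkemc iesa igl kdht ygf elfr
Hunk 4: at line 11 remove [kdht,ygf] add [xlnrk,jwdnz,koti] -> 15 lines: qob xhuk dlte jve xwln fhseo pat kjd mkemc iesa igl xlnrk jwdnz koti elfr
Hunk 5: at line 6 remove [kjd] add [emm] -> 15 lines: qob xhuk dlte jve xwln fhseo pat emm mkemc iesa igl xlnrk jwdnz koti elfr
Final line 12: xlnrk

Answer: xlnrk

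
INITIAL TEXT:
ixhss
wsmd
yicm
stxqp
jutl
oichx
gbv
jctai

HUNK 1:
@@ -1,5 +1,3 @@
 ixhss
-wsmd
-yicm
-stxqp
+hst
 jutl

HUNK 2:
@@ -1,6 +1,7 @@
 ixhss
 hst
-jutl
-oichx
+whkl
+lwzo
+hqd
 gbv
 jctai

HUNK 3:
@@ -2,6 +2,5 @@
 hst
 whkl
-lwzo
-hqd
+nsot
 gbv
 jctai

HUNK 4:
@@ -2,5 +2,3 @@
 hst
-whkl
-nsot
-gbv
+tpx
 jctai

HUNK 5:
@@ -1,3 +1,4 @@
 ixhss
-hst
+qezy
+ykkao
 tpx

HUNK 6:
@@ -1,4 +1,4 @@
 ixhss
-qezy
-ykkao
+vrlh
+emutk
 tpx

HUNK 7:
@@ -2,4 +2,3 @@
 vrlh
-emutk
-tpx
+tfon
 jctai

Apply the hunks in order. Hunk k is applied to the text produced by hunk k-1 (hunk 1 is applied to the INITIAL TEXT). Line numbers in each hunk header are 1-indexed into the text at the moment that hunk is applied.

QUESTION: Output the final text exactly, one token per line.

Answer: ixhss
vrlh
tfon
jctai

Derivation:
Hunk 1: at line 1 remove [wsmd,yicm,stxqp] add [hst] -> 6 lines: ixhss hst jutl oichx gbv jctai
Hunk 2: at line 1 remove [jutl,oichx] add [whkl,lwzo,hqd] -> 7 lines: ixhss hst whkl lwzo hqd gbv jctai
Hunk 3: at line 2 remove [lwzo,hqd] add [nsot] -> 6 lines: ixhss hst whkl nsot gbv jctai
Hunk 4: at line 2 remove [whkl,nsot,gbv] add [tpx] -> 4 lines: ixhss hst tpx jctai
Hunk 5: at line 1 remove [hst] add [qezy,ykkao] -> 5 lines: ixhss qezy ykkao tpx jctai
Hunk 6: at line 1 remove [qezy,ykkao] add [vrlh,emutk] -> 5 lines: ixhss vrlh emutk tpx jctai
Hunk 7: at line 2 remove [emutk,tpx] add [tfon] -> 4 lines: ixhss vrlh tfon jctai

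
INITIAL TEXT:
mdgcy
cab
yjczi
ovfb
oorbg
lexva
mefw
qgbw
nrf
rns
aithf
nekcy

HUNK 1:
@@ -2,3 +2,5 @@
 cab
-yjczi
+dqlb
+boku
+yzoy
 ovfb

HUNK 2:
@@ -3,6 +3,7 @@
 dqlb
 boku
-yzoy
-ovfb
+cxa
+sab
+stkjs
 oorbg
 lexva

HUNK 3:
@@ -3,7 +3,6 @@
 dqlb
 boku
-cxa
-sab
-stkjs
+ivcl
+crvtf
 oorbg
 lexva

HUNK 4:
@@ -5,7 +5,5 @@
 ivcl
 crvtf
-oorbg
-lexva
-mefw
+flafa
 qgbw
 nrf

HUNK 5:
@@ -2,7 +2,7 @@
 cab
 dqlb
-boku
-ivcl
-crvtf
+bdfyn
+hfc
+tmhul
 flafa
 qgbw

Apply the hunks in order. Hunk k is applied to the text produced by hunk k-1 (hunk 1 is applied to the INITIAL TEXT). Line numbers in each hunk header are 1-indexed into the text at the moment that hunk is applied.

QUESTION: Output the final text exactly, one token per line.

Hunk 1: at line 2 remove [yjczi] add [dqlb,boku,yzoy] -> 14 lines: mdgcy cab dqlb boku yzoy ovfb oorbg lexva mefw qgbw nrf rns aithf nekcy
Hunk 2: at line 3 remove [yzoy,ovfb] add [cxa,sab,stkjs] -> 15 lines: mdgcy cab dqlb boku cxa sab stkjs oorbg lexva mefw qgbw nrf rns aithf nekcy
Hunk 3: at line 3 remove [cxa,sab,stkjs] add [ivcl,crvtf] -> 14 lines: mdgcy cab dqlb boku ivcl crvtf oorbg lexva mefw qgbw nrf rns aithf nekcy
Hunk 4: at line 5 remove [oorbg,lexva,mefw] add [flafa] -> 12 lines: mdgcy cab dqlb boku ivcl crvtf flafa qgbw nrf rns aithf nekcy
Hunk 5: at line 2 remove [boku,ivcl,crvtf] add [bdfyn,hfc,tmhul] -> 12 lines: mdgcy cab dqlb bdfyn hfc tmhul flafa qgbw nrf rns aithf nekcy

Answer: mdgcy
cab
dqlb
bdfyn
hfc
tmhul
flafa
qgbw
nrf
rns
aithf
nekcy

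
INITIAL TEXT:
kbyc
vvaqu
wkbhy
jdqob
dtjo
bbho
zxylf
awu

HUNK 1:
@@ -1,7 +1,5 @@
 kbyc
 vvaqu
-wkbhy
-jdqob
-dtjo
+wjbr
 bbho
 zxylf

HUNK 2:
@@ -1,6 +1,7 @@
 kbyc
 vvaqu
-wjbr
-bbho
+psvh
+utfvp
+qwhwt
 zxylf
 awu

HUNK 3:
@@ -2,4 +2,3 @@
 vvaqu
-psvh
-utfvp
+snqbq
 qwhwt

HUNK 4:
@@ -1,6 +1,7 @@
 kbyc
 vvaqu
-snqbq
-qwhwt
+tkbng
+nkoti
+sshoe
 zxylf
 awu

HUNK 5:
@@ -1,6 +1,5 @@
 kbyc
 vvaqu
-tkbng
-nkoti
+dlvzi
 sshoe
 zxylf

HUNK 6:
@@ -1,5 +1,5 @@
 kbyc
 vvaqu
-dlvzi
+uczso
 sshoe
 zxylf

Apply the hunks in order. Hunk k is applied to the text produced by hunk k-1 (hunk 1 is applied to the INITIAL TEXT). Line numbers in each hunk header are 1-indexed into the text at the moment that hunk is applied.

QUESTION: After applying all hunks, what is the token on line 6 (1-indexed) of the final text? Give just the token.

Answer: awu

Derivation:
Hunk 1: at line 1 remove [wkbhy,jdqob,dtjo] add [wjbr] -> 6 lines: kbyc vvaqu wjbr bbho zxylf awu
Hunk 2: at line 1 remove [wjbr,bbho] add [psvh,utfvp,qwhwt] -> 7 lines: kbyc vvaqu psvh utfvp qwhwt zxylf awu
Hunk 3: at line 2 remove [psvh,utfvp] add [snqbq] -> 6 lines: kbyc vvaqu snqbq qwhwt zxylf awu
Hunk 4: at line 1 remove [snqbq,qwhwt] add [tkbng,nkoti,sshoe] -> 7 lines: kbyc vvaqu tkbng nkoti sshoe zxylf awu
Hunk 5: at line 1 remove [tkbng,nkoti] add [dlvzi] -> 6 lines: kbyc vvaqu dlvzi sshoe zxylf awu
Hunk 6: at line 1 remove [dlvzi] add [uczso] -> 6 lines: kbyc vvaqu uczso sshoe zxylf awu
Final line 6: awu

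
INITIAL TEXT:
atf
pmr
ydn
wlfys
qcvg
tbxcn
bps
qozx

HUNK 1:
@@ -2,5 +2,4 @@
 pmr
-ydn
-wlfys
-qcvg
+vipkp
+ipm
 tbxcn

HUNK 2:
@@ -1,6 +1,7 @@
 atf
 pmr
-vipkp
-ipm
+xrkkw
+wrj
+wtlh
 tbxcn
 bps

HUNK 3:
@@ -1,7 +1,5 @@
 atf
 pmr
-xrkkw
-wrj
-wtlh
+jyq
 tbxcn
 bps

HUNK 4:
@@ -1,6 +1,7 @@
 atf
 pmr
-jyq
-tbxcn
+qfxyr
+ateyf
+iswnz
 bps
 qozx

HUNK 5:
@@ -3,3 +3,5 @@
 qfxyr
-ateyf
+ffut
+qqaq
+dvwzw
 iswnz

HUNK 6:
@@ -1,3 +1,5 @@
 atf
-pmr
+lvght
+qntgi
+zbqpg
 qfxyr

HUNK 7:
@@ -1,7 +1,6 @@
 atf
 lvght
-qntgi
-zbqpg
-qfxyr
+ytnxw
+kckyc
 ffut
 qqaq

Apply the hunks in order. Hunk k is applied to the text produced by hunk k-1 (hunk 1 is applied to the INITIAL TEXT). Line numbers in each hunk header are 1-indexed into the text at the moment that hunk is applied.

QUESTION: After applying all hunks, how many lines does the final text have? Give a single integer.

Hunk 1: at line 2 remove [ydn,wlfys,qcvg] add [vipkp,ipm] -> 7 lines: atf pmr vipkp ipm tbxcn bps qozx
Hunk 2: at line 1 remove [vipkp,ipm] add [xrkkw,wrj,wtlh] -> 8 lines: atf pmr xrkkw wrj wtlh tbxcn bps qozx
Hunk 3: at line 1 remove [xrkkw,wrj,wtlh] add [jyq] -> 6 lines: atf pmr jyq tbxcn bps qozx
Hunk 4: at line 1 remove [jyq,tbxcn] add [qfxyr,ateyf,iswnz] -> 7 lines: atf pmr qfxyr ateyf iswnz bps qozx
Hunk 5: at line 3 remove [ateyf] add [ffut,qqaq,dvwzw] -> 9 lines: atf pmr qfxyr ffut qqaq dvwzw iswnz bps qozx
Hunk 6: at line 1 remove [pmr] add [lvght,qntgi,zbqpg] -> 11 lines: atf lvght qntgi zbqpg qfxyr ffut qqaq dvwzw iswnz bps qozx
Hunk 7: at line 1 remove [qntgi,zbqpg,qfxyr] add [ytnxw,kckyc] -> 10 lines: atf lvght ytnxw kckyc ffut qqaq dvwzw iswnz bps qozx
Final line count: 10

Answer: 10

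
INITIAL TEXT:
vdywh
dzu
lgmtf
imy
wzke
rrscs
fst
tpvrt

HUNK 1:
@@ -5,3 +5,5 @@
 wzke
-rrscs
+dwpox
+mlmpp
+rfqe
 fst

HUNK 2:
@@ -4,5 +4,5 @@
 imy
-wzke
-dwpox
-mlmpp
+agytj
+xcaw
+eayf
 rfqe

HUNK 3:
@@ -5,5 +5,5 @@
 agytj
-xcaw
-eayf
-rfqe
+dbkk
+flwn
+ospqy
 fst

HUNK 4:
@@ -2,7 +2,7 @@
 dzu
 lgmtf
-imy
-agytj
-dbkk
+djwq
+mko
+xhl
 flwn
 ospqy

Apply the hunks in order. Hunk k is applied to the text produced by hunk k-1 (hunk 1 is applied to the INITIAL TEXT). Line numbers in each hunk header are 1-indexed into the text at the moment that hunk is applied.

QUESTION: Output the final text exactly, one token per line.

Hunk 1: at line 5 remove [rrscs] add [dwpox,mlmpp,rfqe] -> 10 lines: vdywh dzu lgmtf imy wzke dwpox mlmpp rfqe fst tpvrt
Hunk 2: at line 4 remove [wzke,dwpox,mlmpp] add [agytj,xcaw,eayf] -> 10 lines: vdywh dzu lgmtf imy agytj xcaw eayf rfqe fst tpvrt
Hunk 3: at line 5 remove [xcaw,eayf,rfqe] add [dbkk,flwn,ospqy] -> 10 lines: vdywh dzu lgmtf imy agytj dbkk flwn ospqy fst tpvrt
Hunk 4: at line 2 remove [imy,agytj,dbkk] add [djwq,mko,xhl] -> 10 lines: vdywh dzu lgmtf djwq mko xhl flwn ospqy fst tpvrt

Answer: vdywh
dzu
lgmtf
djwq
mko
xhl
flwn
ospqy
fst
tpvrt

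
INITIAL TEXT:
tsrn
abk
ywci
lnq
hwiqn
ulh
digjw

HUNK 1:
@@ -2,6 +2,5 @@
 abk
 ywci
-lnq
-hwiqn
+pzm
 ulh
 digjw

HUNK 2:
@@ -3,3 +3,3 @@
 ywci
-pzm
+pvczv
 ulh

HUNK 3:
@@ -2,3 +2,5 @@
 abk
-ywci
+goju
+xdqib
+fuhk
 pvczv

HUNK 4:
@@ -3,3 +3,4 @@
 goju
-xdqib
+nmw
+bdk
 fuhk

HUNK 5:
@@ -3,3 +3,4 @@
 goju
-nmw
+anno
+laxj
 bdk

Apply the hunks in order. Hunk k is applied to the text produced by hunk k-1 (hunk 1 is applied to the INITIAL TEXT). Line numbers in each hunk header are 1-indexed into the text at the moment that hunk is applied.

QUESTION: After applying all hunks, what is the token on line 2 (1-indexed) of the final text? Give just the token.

Hunk 1: at line 2 remove [lnq,hwiqn] add [pzm] -> 6 lines: tsrn abk ywci pzm ulh digjw
Hunk 2: at line 3 remove [pzm] add [pvczv] -> 6 lines: tsrn abk ywci pvczv ulh digjw
Hunk 3: at line 2 remove [ywci] add [goju,xdqib,fuhk] -> 8 lines: tsrn abk goju xdqib fuhk pvczv ulh digjw
Hunk 4: at line 3 remove [xdqib] add [nmw,bdk] -> 9 lines: tsrn abk goju nmw bdk fuhk pvczv ulh digjw
Hunk 5: at line 3 remove [nmw] add [anno,laxj] -> 10 lines: tsrn abk goju anno laxj bdk fuhk pvczv ulh digjw
Final line 2: abk

Answer: abk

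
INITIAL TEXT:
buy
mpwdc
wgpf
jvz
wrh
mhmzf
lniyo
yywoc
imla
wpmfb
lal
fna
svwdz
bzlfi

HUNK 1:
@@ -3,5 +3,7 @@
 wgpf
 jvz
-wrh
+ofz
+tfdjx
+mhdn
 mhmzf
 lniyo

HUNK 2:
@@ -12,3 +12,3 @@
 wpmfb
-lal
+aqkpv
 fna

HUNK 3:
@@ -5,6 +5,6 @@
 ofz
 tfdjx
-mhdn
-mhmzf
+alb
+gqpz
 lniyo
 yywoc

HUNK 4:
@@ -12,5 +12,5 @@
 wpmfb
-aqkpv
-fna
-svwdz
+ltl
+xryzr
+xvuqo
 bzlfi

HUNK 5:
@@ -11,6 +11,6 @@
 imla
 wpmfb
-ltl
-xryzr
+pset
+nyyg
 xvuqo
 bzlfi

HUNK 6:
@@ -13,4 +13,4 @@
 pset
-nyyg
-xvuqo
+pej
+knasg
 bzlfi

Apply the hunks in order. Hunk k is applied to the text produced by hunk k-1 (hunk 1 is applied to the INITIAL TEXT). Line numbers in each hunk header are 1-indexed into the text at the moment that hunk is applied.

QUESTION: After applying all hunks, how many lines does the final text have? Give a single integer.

Hunk 1: at line 3 remove [wrh] add [ofz,tfdjx,mhdn] -> 16 lines: buy mpwdc wgpf jvz ofz tfdjx mhdn mhmzf lniyo yywoc imla wpmfb lal fna svwdz bzlfi
Hunk 2: at line 12 remove [lal] add [aqkpv] -> 16 lines: buy mpwdc wgpf jvz ofz tfdjx mhdn mhmzf lniyo yywoc imla wpmfb aqkpv fna svwdz bzlfi
Hunk 3: at line 5 remove [mhdn,mhmzf] add [alb,gqpz] -> 16 lines: buy mpwdc wgpf jvz ofz tfdjx alb gqpz lniyo yywoc imla wpmfb aqkpv fna svwdz bzlfi
Hunk 4: at line 12 remove [aqkpv,fna,svwdz] add [ltl,xryzr,xvuqo] -> 16 lines: buy mpwdc wgpf jvz ofz tfdjx alb gqpz lniyo yywoc imla wpmfb ltl xryzr xvuqo bzlfi
Hunk 5: at line 11 remove [ltl,xryzr] add [pset,nyyg] -> 16 lines: buy mpwdc wgpf jvz ofz tfdjx alb gqpz lniyo yywoc imla wpmfb pset nyyg xvuqo bzlfi
Hunk 6: at line 13 remove [nyyg,xvuqo] add [pej,knasg] -> 16 lines: buy mpwdc wgpf jvz ofz tfdjx alb gqpz lniyo yywoc imla wpmfb pset pej knasg bzlfi
Final line count: 16

Answer: 16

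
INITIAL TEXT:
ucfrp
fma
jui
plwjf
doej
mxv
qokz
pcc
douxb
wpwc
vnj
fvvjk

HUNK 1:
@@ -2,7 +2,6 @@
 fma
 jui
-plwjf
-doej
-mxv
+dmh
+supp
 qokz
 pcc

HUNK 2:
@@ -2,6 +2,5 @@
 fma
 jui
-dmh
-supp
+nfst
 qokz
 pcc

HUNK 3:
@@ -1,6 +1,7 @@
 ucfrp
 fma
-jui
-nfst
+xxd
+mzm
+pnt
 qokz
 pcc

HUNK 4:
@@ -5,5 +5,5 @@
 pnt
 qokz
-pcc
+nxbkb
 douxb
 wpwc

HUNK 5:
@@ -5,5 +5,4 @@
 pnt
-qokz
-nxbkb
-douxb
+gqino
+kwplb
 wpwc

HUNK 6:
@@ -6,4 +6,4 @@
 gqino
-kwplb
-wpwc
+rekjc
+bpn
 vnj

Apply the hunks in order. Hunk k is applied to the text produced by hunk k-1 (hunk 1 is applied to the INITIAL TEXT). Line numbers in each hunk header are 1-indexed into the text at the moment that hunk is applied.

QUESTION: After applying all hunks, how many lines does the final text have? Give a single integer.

Answer: 10

Derivation:
Hunk 1: at line 2 remove [plwjf,doej,mxv] add [dmh,supp] -> 11 lines: ucfrp fma jui dmh supp qokz pcc douxb wpwc vnj fvvjk
Hunk 2: at line 2 remove [dmh,supp] add [nfst] -> 10 lines: ucfrp fma jui nfst qokz pcc douxb wpwc vnj fvvjk
Hunk 3: at line 1 remove [jui,nfst] add [xxd,mzm,pnt] -> 11 lines: ucfrp fma xxd mzm pnt qokz pcc douxb wpwc vnj fvvjk
Hunk 4: at line 5 remove [pcc] add [nxbkb] -> 11 lines: ucfrp fma xxd mzm pnt qokz nxbkb douxb wpwc vnj fvvjk
Hunk 5: at line 5 remove [qokz,nxbkb,douxb] add [gqino,kwplb] -> 10 lines: ucfrp fma xxd mzm pnt gqino kwplb wpwc vnj fvvjk
Hunk 6: at line 6 remove [kwplb,wpwc] add [rekjc,bpn] -> 10 lines: ucfrp fma xxd mzm pnt gqino rekjc bpn vnj fvvjk
Final line count: 10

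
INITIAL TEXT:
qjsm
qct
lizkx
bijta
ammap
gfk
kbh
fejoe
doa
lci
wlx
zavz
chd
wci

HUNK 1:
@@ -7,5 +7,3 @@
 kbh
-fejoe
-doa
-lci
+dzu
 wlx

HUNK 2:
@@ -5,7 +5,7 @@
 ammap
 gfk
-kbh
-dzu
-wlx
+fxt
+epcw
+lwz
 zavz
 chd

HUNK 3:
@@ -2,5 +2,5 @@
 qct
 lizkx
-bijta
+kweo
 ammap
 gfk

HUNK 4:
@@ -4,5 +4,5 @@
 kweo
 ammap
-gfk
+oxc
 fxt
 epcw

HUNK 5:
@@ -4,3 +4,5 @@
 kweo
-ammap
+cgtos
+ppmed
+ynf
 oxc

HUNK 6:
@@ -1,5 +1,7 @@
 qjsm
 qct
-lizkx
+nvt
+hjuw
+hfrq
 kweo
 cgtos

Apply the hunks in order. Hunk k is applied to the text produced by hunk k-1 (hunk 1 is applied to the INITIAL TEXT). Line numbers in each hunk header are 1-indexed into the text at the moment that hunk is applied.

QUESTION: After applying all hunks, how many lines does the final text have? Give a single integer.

Answer: 16

Derivation:
Hunk 1: at line 7 remove [fejoe,doa,lci] add [dzu] -> 12 lines: qjsm qct lizkx bijta ammap gfk kbh dzu wlx zavz chd wci
Hunk 2: at line 5 remove [kbh,dzu,wlx] add [fxt,epcw,lwz] -> 12 lines: qjsm qct lizkx bijta ammap gfk fxt epcw lwz zavz chd wci
Hunk 3: at line 2 remove [bijta] add [kweo] -> 12 lines: qjsm qct lizkx kweo ammap gfk fxt epcw lwz zavz chd wci
Hunk 4: at line 4 remove [gfk] add [oxc] -> 12 lines: qjsm qct lizkx kweo ammap oxc fxt epcw lwz zavz chd wci
Hunk 5: at line 4 remove [ammap] add [cgtos,ppmed,ynf] -> 14 lines: qjsm qct lizkx kweo cgtos ppmed ynf oxc fxt epcw lwz zavz chd wci
Hunk 6: at line 1 remove [lizkx] add [nvt,hjuw,hfrq] -> 16 lines: qjsm qct nvt hjuw hfrq kweo cgtos ppmed ynf oxc fxt epcw lwz zavz chd wci
Final line count: 16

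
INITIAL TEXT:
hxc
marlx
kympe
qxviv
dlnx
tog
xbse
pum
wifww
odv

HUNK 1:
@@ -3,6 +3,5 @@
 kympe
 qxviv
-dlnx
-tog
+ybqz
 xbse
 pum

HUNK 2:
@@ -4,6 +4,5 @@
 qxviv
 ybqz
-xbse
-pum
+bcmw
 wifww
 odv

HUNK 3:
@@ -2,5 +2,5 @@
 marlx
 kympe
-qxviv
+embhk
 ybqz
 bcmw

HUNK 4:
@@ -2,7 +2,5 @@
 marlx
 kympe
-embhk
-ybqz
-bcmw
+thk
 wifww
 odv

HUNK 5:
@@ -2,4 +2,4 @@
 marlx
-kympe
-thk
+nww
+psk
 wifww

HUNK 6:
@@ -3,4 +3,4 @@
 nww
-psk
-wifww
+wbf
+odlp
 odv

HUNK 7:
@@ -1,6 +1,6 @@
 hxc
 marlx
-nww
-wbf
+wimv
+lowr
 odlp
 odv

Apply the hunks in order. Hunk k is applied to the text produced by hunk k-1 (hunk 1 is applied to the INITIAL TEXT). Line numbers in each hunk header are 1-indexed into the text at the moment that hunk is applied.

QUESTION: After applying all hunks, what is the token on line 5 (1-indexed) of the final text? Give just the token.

Answer: odlp

Derivation:
Hunk 1: at line 3 remove [dlnx,tog] add [ybqz] -> 9 lines: hxc marlx kympe qxviv ybqz xbse pum wifww odv
Hunk 2: at line 4 remove [xbse,pum] add [bcmw] -> 8 lines: hxc marlx kympe qxviv ybqz bcmw wifww odv
Hunk 3: at line 2 remove [qxviv] add [embhk] -> 8 lines: hxc marlx kympe embhk ybqz bcmw wifww odv
Hunk 4: at line 2 remove [embhk,ybqz,bcmw] add [thk] -> 6 lines: hxc marlx kympe thk wifww odv
Hunk 5: at line 2 remove [kympe,thk] add [nww,psk] -> 6 lines: hxc marlx nww psk wifww odv
Hunk 6: at line 3 remove [psk,wifww] add [wbf,odlp] -> 6 lines: hxc marlx nww wbf odlp odv
Hunk 7: at line 1 remove [nww,wbf] add [wimv,lowr] -> 6 lines: hxc marlx wimv lowr odlp odv
Final line 5: odlp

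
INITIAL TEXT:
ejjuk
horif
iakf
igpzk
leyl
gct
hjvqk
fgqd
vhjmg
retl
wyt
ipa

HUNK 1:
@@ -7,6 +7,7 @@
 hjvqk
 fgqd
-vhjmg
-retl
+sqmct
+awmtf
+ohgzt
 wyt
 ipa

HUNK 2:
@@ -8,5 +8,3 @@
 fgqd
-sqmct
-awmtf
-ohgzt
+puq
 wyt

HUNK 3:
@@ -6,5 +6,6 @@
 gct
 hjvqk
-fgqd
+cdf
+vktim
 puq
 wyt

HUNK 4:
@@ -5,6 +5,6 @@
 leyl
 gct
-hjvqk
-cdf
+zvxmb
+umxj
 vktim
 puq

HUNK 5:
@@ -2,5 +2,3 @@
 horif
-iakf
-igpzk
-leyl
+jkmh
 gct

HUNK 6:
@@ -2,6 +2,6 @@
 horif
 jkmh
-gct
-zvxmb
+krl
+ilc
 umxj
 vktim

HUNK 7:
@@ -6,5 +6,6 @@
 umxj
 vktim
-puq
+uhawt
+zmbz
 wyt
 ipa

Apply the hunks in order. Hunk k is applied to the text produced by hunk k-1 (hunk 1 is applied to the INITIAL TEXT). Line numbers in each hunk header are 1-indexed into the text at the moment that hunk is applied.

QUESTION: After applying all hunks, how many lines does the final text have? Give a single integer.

Answer: 11

Derivation:
Hunk 1: at line 7 remove [vhjmg,retl] add [sqmct,awmtf,ohgzt] -> 13 lines: ejjuk horif iakf igpzk leyl gct hjvqk fgqd sqmct awmtf ohgzt wyt ipa
Hunk 2: at line 8 remove [sqmct,awmtf,ohgzt] add [puq] -> 11 lines: ejjuk horif iakf igpzk leyl gct hjvqk fgqd puq wyt ipa
Hunk 3: at line 6 remove [fgqd] add [cdf,vktim] -> 12 lines: ejjuk horif iakf igpzk leyl gct hjvqk cdf vktim puq wyt ipa
Hunk 4: at line 5 remove [hjvqk,cdf] add [zvxmb,umxj] -> 12 lines: ejjuk horif iakf igpzk leyl gct zvxmb umxj vktim puq wyt ipa
Hunk 5: at line 2 remove [iakf,igpzk,leyl] add [jkmh] -> 10 lines: ejjuk horif jkmh gct zvxmb umxj vktim puq wyt ipa
Hunk 6: at line 2 remove [gct,zvxmb] add [krl,ilc] -> 10 lines: ejjuk horif jkmh krl ilc umxj vktim puq wyt ipa
Hunk 7: at line 6 remove [puq] add [uhawt,zmbz] -> 11 lines: ejjuk horif jkmh krl ilc umxj vktim uhawt zmbz wyt ipa
Final line count: 11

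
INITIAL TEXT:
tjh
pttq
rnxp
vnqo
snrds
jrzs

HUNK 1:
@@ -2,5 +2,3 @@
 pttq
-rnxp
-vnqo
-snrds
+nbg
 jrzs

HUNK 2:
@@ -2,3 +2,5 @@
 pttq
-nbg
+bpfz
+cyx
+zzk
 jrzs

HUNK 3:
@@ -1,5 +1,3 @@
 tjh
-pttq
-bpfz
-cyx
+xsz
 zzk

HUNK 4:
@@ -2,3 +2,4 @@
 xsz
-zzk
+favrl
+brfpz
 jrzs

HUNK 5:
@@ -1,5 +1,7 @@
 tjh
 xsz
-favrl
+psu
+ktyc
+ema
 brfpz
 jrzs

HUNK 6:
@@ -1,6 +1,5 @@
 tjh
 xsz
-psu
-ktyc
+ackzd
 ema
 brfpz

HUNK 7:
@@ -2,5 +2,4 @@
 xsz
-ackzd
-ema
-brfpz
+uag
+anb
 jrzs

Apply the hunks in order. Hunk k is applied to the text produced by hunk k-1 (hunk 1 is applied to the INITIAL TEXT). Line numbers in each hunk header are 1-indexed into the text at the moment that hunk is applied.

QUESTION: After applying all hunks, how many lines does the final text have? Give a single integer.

Hunk 1: at line 2 remove [rnxp,vnqo,snrds] add [nbg] -> 4 lines: tjh pttq nbg jrzs
Hunk 2: at line 2 remove [nbg] add [bpfz,cyx,zzk] -> 6 lines: tjh pttq bpfz cyx zzk jrzs
Hunk 3: at line 1 remove [pttq,bpfz,cyx] add [xsz] -> 4 lines: tjh xsz zzk jrzs
Hunk 4: at line 2 remove [zzk] add [favrl,brfpz] -> 5 lines: tjh xsz favrl brfpz jrzs
Hunk 5: at line 1 remove [favrl] add [psu,ktyc,ema] -> 7 lines: tjh xsz psu ktyc ema brfpz jrzs
Hunk 6: at line 1 remove [psu,ktyc] add [ackzd] -> 6 lines: tjh xsz ackzd ema brfpz jrzs
Hunk 7: at line 2 remove [ackzd,ema,brfpz] add [uag,anb] -> 5 lines: tjh xsz uag anb jrzs
Final line count: 5

Answer: 5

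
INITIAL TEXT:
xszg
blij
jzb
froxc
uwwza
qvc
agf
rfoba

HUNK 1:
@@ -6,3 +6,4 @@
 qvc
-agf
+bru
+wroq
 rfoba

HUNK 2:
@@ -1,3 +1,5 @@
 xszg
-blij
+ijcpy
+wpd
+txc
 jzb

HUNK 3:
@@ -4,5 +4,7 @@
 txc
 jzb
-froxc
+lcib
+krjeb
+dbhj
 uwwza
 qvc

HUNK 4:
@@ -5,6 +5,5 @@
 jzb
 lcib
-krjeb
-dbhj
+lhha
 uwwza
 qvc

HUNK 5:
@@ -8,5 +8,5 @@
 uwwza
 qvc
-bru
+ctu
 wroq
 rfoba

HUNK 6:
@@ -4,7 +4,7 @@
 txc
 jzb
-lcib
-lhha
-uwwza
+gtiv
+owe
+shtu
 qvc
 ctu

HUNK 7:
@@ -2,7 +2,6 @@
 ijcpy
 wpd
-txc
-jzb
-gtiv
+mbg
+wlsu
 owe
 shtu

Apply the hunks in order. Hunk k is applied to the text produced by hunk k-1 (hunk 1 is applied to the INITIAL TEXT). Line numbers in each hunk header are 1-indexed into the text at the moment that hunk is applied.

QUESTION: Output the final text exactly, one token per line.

Hunk 1: at line 6 remove [agf] add [bru,wroq] -> 9 lines: xszg blij jzb froxc uwwza qvc bru wroq rfoba
Hunk 2: at line 1 remove [blij] add [ijcpy,wpd,txc] -> 11 lines: xszg ijcpy wpd txc jzb froxc uwwza qvc bru wroq rfoba
Hunk 3: at line 4 remove [froxc] add [lcib,krjeb,dbhj] -> 13 lines: xszg ijcpy wpd txc jzb lcib krjeb dbhj uwwza qvc bru wroq rfoba
Hunk 4: at line 5 remove [krjeb,dbhj] add [lhha] -> 12 lines: xszg ijcpy wpd txc jzb lcib lhha uwwza qvc bru wroq rfoba
Hunk 5: at line 8 remove [bru] add [ctu] -> 12 lines: xszg ijcpy wpd txc jzb lcib lhha uwwza qvc ctu wroq rfoba
Hunk 6: at line 4 remove [lcib,lhha,uwwza] add [gtiv,owe,shtu] -> 12 lines: xszg ijcpy wpd txc jzb gtiv owe shtu qvc ctu wroq rfoba
Hunk 7: at line 2 remove [txc,jzb,gtiv] add [mbg,wlsu] -> 11 lines: xszg ijcpy wpd mbg wlsu owe shtu qvc ctu wroq rfoba

Answer: xszg
ijcpy
wpd
mbg
wlsu
owe
shtu
qvc
ctu
wroq
rfoba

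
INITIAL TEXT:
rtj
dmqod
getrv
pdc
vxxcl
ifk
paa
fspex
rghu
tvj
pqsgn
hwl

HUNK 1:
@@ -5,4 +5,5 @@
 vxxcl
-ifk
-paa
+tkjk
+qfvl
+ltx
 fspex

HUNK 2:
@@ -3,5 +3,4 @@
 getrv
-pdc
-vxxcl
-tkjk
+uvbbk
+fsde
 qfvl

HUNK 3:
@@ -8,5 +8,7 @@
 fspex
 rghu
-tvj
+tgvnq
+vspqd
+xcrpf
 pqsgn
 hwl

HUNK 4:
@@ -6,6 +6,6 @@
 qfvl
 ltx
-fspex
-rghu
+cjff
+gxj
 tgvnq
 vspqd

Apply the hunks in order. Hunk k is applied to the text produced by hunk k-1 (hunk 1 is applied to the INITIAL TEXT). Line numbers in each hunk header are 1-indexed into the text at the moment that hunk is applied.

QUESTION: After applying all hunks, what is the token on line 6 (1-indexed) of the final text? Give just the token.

Answer: qfvl

Derivation:
Hunk 1: at line 5 remove [ifk,paa] add [tkjk,qfvl,ltx] -> 13 lines: rtj dmqod getrv pdc vxxcl tkjk qfvl ltx fspex rghu tvj pqsgn hwl
Hunk 2: at line 3 remove [pdc,vxxcl,tkjk] add [uvbbk,fsde] -> 12 lines: rtj dmqod getrv uvbbk fsde qfvl ltx fspex rghu tvj pqsgn hwl
Hunk 3: at line 8 remove [tvj] add [tgvnq,vspqd,xcrpf] -> 14 lines: rtj dmqod getrv uvbbk fsde qfvl ltx fspex rghu tgvnq vspqd xcrpf pqsgn hwl
Hunk 4: at line 6 remove [fspex,rghu] add [cjff,gxj] -> 14 lines: rtj dmqod getrv uvbbk fsde qfvl ltx cjff gxj tgvnq vspqd xcrpf pqsgn hwl
Final line 6: qfvl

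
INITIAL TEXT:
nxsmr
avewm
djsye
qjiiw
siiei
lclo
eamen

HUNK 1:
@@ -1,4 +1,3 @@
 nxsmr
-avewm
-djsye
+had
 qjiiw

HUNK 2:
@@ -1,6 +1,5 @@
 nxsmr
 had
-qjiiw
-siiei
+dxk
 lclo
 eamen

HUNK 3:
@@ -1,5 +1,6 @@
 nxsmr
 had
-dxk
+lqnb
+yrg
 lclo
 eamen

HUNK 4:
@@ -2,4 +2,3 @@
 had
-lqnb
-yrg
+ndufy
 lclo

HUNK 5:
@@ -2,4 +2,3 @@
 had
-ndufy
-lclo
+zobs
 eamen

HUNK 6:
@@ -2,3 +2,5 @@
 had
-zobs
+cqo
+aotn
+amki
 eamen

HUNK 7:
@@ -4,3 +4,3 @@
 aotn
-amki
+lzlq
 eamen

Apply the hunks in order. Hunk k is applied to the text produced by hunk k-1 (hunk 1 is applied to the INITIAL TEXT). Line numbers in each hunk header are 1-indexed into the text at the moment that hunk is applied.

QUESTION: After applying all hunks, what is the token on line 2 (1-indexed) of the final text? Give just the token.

Hunk 1: at line 1 remove [avewm,djsye] add [had] -> 6 lines: nxsmr had qjiiw siiei lclo eamen
Hunk 2: at line 1 remove [qjiiw,siiei] add [dxk] -> 5 lines: nxsmr had dxk lclo eamen
Hunk 3: at line 1 remove [dxk] add [lqnb,yrg] -> 6 lines: nxsmr had lqnb yrg lclo eamen
Hunk 4: at line 2 remove [lqnb,yrg] add [ndufy] -> 5 lines: nxsmr had ndufy lclo eamen
Hunk 5: at line 2 remove [ndufy,lclo] add [zobs] -> 4 lines: nxsmr had zobs eamen
Hunk 6: at line 2 remove [zobs] add [cqo,aotn,amki] -> 6 lines: nxsmr had cqo aotn amki eamen
Hunk 7: at line 4 remove [amki] add [lzlq] -> 6 lines: nxsmr had cqo aotn lzlq eamen
Final line 2: had

Answer: had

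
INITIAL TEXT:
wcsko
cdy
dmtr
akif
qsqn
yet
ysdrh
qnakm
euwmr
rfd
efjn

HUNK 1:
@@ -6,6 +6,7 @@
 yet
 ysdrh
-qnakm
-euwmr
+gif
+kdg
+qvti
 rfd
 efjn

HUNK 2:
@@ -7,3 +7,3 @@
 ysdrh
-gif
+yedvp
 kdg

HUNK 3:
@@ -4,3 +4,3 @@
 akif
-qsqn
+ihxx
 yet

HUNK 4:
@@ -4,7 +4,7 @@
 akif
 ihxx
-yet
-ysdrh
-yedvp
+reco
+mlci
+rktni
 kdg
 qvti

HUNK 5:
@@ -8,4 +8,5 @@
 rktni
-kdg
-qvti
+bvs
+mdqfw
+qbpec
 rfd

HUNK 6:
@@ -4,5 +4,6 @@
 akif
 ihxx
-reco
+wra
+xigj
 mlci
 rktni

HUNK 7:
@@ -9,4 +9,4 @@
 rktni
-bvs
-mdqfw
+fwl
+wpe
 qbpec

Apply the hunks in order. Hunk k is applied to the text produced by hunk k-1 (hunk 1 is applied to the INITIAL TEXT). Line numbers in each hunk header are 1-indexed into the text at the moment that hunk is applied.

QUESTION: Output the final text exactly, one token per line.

Hunk 1: at line 6 remove [qnakm,euwmr] add [gif,kdg,qvti] -> 12 lines: wcsko cdy dmtr akif qsqn yet ysdrh gif kdg qvti rfd efjn
Hunk 2: at line 7 remove [gif] add [yedvp] -> 12 lines: wcsko cdy dmtr akif qsqn yet ysdrh yedvp kdg qvti rfd efjn
Hunk 3: at line 4 remove [qsqn] add [ihxx] -> 12 lines: wcsko cdy dmtr akif ihxx yet ysdrh yedvp kdg qvti rfd efjn
Hunk 4: at line 4 remove [yet,ysdrh,yedvp] add [reco,mlci,rktni] -> 12 lines: wcsko cdy dmtr akif ihxx reco mlci rktni kdg qvti rfd efjn
Hunk 5: at line 8 remove [kdg,qvti] add [bvs,mdqfw,qbpec] -> 13 lines: wcsko cdy dmtr akif ihxx reco mlci rktni bvs mdqfw qbpec rfd efjn
Hunk 6: at line 4 remove [reco] add [wra,xigj] -> 14 lines: wcsko cdy dmtr akif ihxx wra xigj mlci rktni bvs mdqfw qbpec rfd efjn
Hunk 7: at line 9 remove [bvs,mdqfw] add [fwl,wpe] -> 14 lines: wcsko cdy dmtr akif ihxx wra xigj mlci rktni fwl wpe qbpec rfd efjn

Answer: wcsko
cdy
dmtr
akif
ihxx
wra
xigj
mlci
rktni
fwl
wpe
qbpec
rfd
efjn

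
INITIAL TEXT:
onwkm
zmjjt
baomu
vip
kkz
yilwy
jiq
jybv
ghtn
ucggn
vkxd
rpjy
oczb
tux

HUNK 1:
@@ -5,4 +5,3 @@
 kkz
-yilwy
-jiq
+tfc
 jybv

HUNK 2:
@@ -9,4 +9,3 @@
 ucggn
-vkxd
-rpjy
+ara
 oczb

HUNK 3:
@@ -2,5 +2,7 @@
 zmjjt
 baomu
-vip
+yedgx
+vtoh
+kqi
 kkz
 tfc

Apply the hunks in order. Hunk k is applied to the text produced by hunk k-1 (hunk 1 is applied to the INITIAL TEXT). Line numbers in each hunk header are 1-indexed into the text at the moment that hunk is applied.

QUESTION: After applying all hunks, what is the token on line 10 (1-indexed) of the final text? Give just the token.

Answer: ghtn

Derivation:
Hunk 1: at line 5 remove [yilwy,jiq] add [tfc] -> 13 lines: onwkm zmjjt baomu vip kkz tfc jybv ghtn ucggn vkxd rpjy oczb tux
Hunk 2: at line 9 remove [vkxd,rpjy] add [ara] -> 12 lines: onwkm zmjjt baomu vip kkz tfc jybv ghtn ucggn ara oczb tux
Hunk 3: at line 2 remove [vip] add [yedgx,vtoh,kqi] -> 14 lines: onwkm zmjjt baomu yedgx vtoh kqi kkz tfc jybv ghtn ucggn ara oczb tux
Final line 10: ghtn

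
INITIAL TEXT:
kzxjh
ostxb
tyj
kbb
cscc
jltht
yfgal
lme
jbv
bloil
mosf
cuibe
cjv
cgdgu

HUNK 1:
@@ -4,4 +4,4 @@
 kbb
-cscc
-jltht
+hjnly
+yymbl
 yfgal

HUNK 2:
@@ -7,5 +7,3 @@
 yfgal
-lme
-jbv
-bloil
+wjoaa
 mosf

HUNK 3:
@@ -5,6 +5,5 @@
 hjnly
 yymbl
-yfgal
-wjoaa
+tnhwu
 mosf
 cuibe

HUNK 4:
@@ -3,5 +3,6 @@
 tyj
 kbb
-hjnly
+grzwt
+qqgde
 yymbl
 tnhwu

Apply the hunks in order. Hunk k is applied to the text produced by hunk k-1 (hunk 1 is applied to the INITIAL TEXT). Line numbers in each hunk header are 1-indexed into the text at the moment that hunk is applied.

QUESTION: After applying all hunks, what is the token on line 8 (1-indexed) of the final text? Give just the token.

Hunk 1: at line 4 remove [cscc,jltht] add [hjnly,yymbl] -> 14 lines: kzxjh ostxb tyj kbb hjnly yymbl yfgal lme jbv bloil mosf cuibe cjv cgdgu
Hunk 2: at line 7 remove [lme,jbv,bloil] add [wjoaa] -> 12 lines: kzxjh ostxb tyj kbb hjnly yymbl yfgal wjoaa mosf cuibe cjv cgdgu
Hunk 3: at line 5 remove [yfgal,wjoaa] add [tnhwu] -> 11 lines: kzxjh ostxb tyj kbb hjnly yymbl tnhwu mosf cuibe cjv cgdgu
Hunk 4: at line 3 remove [hjnly] add [grzwt,qqgde] -> 12 lines: kzxjh ostxb tyj kbb grzwt qqgde yymbl tnhwu mosf cuibe cjv cgdgu
Final line 8: tnhwu

Answer: tnhwu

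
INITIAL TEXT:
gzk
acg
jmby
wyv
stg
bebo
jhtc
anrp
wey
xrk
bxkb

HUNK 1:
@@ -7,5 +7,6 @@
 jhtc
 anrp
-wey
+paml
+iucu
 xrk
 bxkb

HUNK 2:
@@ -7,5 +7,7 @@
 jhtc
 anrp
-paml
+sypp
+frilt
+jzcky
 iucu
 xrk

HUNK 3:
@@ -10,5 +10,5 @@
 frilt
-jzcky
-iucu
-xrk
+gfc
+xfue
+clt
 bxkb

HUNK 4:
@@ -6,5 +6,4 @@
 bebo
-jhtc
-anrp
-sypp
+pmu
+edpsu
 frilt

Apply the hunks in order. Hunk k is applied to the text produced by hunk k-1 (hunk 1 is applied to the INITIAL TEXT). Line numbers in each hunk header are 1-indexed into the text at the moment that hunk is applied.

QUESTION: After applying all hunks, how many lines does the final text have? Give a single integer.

Hunk 1: at line 7 remove [wey] add [paml,iucu] -> 12 lines: gzk acg jmby wyv stg bebo jhtc anrp paml iucu xrk bxkb
Hunk 2: at line 7 remove [paml] add [sypp,frilt,jzcky] -> 14 lines: gzk acg jmby wyv stg bebo jhtc anrp sypp frilt jzcky iucu xrk bxkb
Hunk 3: at line 10 remove [jzcky,iucu,xrk] add [gfc,xfue,clt] -> 14 lines: gzk acg jmby wyv stg bebo jhtc anrp sypp frilt gfc xfue clt bxkb
Hunk 4: at line 6 remove [jhtc,anrp,sypp] add [pmu,edpsu] -> 13 lines: gzk acg jmby wyv stg bebo pmu edpsu frilt gfc xfue clt bxkb
Final line count: 13

Answer: 13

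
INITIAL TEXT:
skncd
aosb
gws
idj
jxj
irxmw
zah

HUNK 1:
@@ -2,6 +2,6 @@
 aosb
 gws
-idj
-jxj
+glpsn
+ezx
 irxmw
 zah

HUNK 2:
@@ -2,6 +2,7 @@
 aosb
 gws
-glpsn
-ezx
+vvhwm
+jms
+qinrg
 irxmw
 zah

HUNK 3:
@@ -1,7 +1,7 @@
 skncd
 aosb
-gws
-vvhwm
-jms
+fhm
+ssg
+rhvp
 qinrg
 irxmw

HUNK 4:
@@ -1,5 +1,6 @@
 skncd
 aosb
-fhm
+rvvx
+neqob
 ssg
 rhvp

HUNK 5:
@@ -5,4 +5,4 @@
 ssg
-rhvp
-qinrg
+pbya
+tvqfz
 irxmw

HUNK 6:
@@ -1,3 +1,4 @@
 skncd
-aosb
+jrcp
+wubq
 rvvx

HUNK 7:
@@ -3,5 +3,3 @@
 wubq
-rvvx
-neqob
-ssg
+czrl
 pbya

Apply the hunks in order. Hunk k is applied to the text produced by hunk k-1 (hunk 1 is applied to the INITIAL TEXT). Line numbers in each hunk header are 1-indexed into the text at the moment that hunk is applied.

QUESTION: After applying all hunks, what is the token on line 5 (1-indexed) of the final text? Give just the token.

Hunk 1: at line 2 remove [idj,jxj] add [glpsn,ezx] -> 7 lines: skncd aosb gws glpsn ezx irxmw zah
Hunk 2: at line 2 remove [glpsn,ezx] add [vvhwm,jms,qinrg] -> 8 lines: skncd aosb gws vvhwm jms qinrg irxmw zah
Hunk 3: at line 1 remove [gws,vvhwm,jms] add [fhm,ssg,rhvp] -> 8 lines: skncd aosb fhm ssg rhvp qinrg irxmw zah
Hunk 4: at line 1 remove [fhm] add [rvvx,neqob] -> 9 lines: skncd aosb rvvx neqob ssg rhvp qinrg irxmw zah
Hunk 5: at line 5 remove [rhvp,qinrg] add [pbya,tvqfz] -> 9 lines: skncd aosb rvvx neqob ssg pbya tvqfz irxmw zah
Hunk 6: at line 1 remove [aosb] add [jrcp,wubq] -> 10 lines: skncd jrcp wubq rvvx neqob ssg pbya tvqfz irxmw zah
Hunk 7: at line 3 remove [rvvx,neqob,ssg] add [czrl] -> 8 lines: skncd jrcp wubq czrl pbya tvqfz irxmw zah
Final line 5: pbya

Answer: pbya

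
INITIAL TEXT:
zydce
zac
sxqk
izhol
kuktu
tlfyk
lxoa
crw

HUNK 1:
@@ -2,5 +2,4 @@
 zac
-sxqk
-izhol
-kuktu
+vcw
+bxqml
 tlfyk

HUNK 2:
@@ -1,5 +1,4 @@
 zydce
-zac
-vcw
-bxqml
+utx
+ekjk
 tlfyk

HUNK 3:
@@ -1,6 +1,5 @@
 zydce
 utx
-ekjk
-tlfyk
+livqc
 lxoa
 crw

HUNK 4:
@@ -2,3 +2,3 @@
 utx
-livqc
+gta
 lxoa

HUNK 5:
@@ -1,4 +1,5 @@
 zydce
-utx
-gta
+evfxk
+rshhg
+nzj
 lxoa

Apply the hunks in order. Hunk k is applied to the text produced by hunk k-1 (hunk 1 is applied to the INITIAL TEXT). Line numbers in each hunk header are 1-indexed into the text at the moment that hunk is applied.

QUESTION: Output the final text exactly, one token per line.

Hunk 1: at line 2 remove [sxqk,izhol,kuktu] add [vcw,bxqml] -> 7 lines: zydce zac vcw bxqml tlfyk lxoa crw
Hunk 2: at line 1 remove [zac,vcw,bxqml] add [utx,ekjk] -> 6 lines: zydce utx ekjk tlfyk lxoa crw
Hunk 3: at line 1 remove [ekjk,tlfyk] add [livqc] -> 5 lines: zydce utx livqc lxoa crw
Hunk 4: at line 2 remove [livqc] add [gta] -> 5 lines: zydce utx gta lxoa crw
Hunk 5: at line 1 remove [utx,gta] add [evfxk,rshhg,nzj] -> 6 lines: zydce evfxk rshhg nzj lxoa crw

Answer: zydce
evfxk
rshhg
nzj
lxoa
crw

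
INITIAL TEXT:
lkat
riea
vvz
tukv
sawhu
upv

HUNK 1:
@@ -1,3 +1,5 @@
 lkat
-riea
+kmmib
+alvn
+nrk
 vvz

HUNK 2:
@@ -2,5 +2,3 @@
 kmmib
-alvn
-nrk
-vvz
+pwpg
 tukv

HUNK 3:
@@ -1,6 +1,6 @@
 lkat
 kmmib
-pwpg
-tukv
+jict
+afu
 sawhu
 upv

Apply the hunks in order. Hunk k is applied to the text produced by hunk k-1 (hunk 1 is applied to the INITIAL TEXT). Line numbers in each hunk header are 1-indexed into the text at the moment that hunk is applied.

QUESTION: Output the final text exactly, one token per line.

Hunk 1: at line 1 remove [riea] add [kmmib,alvn,nrk] -> 8 lines: lkat kmmib alvn nrk vvz tukv sawhu upv
Hunk 2: at line 2 remove [alvn,nrk,vvz] add [pwpg] -> 6 lines: lkat kmmib pwpg tukv sawhu upv
Hunk 3: at line 1 remove [pwpg,tukv] add [jict,afu] -> 6 lines: lkat kmmib jict afu sawhu upv

Answer: lkat
kmmib
jict
afu
sawhu
upv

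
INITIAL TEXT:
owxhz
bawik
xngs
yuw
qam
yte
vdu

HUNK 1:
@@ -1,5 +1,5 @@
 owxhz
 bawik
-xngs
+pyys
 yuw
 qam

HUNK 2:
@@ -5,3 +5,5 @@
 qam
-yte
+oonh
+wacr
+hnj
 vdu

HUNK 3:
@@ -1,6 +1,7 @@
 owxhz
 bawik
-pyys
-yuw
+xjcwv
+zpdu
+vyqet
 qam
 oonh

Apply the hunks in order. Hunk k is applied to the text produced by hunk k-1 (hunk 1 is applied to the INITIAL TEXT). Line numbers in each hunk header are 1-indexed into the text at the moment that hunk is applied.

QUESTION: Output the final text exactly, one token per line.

Hunk 1: at line 1 remove [xngs] add [pyys] -> 7 lines: owxhz bawik pyys yuw qam yte vdu
Hunk 2: at line 5 remove [yte] add [oonh,wacr,hnj] -> 9 lines: owxhz bawik pyys yuw qam oonh wacr hnj vdu
Hunk 3: at line 1 remove [pyys,yuw] add [xjcwv,zpdu,vyqet] -> 10 lines: owxhz bawik xjcwv zpdu vyqet qam oonh wacr hnj vdu

Answer: owxhz
bawik
xjcwv
zpdu
vyqet
qam
oonh
wacr
hnj
vdu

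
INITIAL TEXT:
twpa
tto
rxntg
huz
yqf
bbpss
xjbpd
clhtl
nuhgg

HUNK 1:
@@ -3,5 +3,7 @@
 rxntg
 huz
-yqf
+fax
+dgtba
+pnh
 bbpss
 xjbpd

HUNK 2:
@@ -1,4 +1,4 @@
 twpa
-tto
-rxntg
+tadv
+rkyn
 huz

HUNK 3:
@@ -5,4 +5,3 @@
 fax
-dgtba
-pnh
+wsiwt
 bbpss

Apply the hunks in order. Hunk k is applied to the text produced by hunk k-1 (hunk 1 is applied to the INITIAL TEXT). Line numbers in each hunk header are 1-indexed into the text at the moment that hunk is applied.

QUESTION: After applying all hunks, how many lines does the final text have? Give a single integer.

Answer: 10

Derivation:
Hunk 1: at line 3 remove [yqf] add [fax,dgtba,pnh] -> 11 lines: twpa tto rxntg huz fax dgtba pnh bbpss xjbpd clhtl nuhgg
Hunk 2: at line 1 remove [tto,rxntg] add [tadv,rkyn] -> 11 lines: twpa tadv rkyn huz fax dgtba pnh bbpss xjbpd clhtl nuhgg
Hunk 3: at line 5 remove [dgtba,pnh] add [wsiwt] -> 10 lines: twpa tadv rkyn huz fax wsiwt bbpss xjbpd clhtl nuhgg
Final line count: 10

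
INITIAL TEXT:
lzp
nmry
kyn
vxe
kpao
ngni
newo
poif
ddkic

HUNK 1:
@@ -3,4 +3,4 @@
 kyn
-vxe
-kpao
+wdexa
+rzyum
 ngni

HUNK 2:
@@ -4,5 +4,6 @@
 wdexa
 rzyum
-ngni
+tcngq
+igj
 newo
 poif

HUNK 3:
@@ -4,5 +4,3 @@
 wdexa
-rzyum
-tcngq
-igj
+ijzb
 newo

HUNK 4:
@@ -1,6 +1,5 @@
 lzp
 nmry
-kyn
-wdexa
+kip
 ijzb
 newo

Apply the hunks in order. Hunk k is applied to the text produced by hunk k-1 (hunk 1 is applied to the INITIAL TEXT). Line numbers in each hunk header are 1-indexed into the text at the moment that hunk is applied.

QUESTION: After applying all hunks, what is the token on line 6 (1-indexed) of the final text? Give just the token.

Answer: poif

Derivation:
Hunk 1: at line 3 remove [vxe,kpao] add [wdexa,rzyum] -> 9 lines: lzp nmry kyn wdexa rzyum ngni newo poif ddkic
Hunk 2: at line 4 remove [ngni] add [tcngq,igj] -> 10 lines: lzp nmry kyn wdexa rzyum tcngq igj newo poif ddkic
Hunk 3: at line 4 remove [rzyum,tcngq,igj] add [ijzb] -> 8 lines: lzp nmry kyn wdexa ijzb newo poif ddkic
Hunk 4: at line 1 remove [kyn,wdexa] add [kip] -> 7 lines: lzp nmry kip ijzb newo poif ddkic
Final line 6: poif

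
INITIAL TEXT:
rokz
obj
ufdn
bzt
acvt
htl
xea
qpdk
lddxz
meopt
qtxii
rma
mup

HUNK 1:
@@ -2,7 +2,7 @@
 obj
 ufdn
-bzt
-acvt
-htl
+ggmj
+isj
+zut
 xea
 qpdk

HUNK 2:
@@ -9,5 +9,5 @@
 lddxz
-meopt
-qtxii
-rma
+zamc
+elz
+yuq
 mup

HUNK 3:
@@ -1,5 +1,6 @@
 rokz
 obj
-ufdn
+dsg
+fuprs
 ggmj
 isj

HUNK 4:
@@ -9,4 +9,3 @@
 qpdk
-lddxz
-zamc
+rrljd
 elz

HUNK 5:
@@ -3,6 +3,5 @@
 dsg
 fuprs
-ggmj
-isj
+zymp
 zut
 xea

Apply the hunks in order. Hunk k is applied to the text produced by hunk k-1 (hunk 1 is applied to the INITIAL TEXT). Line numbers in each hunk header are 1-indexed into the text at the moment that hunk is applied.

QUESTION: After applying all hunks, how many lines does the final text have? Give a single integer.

Answer: 12

Derivation:
Hunk 1: at line 2 remove [bzt,acvt,htl] add [ggmj,isj,zut] -> 13 lines: rokz obj ufdn ggmj isj zut xea qpdk lddxz meopt qtxii rma mup
Hunk 2: at line 9 remove [meopt,qtxii,rma] add [zamc,elz,yuq] -> 13 lines: rokz obj ufdn ggmj isj zut xea qpdk lddxz zamc elz yuq mup
Hunk 3: at line 1 remove [ufdn] add [dsg,fuprs] -> 14 lines: rokz obj dsg fuprs ggmj isj zut xea qpdk lddxz zamc elz yuq mup
Hunk 4: at line 9 remove [lddxz,zamc] add [rrljd] -> 13 lines: rokz obj dsg fuprs ggmj isj zut xea qpdk rrljd elz yuq mup
Hunk 5: at line 3 remove [ggmj,isj] add [zymp] -> 12 lines: rokz obj dsg fuprs zymp zut xea qpdk rrljd elz yuq mup
Final line count: 12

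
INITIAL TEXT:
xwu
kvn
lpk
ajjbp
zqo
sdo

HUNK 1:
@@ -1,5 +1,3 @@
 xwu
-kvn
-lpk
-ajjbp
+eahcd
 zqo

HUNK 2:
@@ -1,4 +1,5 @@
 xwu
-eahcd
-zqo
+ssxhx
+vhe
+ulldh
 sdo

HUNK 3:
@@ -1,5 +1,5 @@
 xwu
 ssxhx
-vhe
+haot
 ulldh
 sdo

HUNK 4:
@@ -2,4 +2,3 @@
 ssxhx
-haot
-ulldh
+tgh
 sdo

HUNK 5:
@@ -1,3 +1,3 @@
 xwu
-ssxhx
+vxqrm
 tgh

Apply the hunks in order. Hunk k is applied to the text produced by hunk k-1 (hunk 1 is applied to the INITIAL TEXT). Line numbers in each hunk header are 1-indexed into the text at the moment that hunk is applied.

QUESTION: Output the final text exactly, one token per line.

Hunk 1: at line 1 remove [kvn,lpk,ajjbp] add [eahcd] -> 4 lines: xwu eahcd zqo sdo
Hunk 2: at line 1 remove [eahcd,zqo] add [ssxhx,vhe,ulldh] -> 5 lines: xwu ssxhx vhe ulldh sdo
Hunk 3: at line 1 remove [vhe] add [haot] -> 5 lines: xwu ssxhx haot ulldh sdo
Hunk 4: at line 2 remove [haot,ulldh] add [tgh] -> 4 lines: xwu ssxhx tgh sdo
Hunk 5: at line 1 remove [ssxhx] add [vxqrm] -> 4 lines: xwu vxqrm tgh sdo

Answer: xwu
vxqrm
tgh
sdo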